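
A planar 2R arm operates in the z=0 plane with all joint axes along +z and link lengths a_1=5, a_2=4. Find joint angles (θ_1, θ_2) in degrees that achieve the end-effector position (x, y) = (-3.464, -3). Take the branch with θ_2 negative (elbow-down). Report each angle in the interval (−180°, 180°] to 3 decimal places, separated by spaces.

cos θ_2 = (20.9993−5²−4²)/(2·5·4) = -0.5000; θ_2 = -120.0012° (elbow-down)
β = atan2(-3.0000,-3.4640) = -139.1058°; ψ = atan2(-3.4641,2.9999) = -49.1069°
θ_1 = β − ψ = -89.9988°

-89.999 -120.001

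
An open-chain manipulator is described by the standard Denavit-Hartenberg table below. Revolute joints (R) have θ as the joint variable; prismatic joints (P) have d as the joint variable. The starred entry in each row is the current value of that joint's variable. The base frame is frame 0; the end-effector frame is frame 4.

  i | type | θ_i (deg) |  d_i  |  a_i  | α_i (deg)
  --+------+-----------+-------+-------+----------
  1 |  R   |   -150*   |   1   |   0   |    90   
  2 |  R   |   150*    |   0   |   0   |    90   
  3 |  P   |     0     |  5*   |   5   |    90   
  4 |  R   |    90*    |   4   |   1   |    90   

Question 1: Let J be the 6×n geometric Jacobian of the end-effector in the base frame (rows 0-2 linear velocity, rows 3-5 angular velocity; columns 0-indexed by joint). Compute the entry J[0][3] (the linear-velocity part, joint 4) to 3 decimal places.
axis z_3 = (0.5000,-0.8660,0.0000); lever o_n−o_3 = (1.5670,-3.7141,0.8660)
cross product → J_v[:, 3] = (-0.7500,-0.4330,-0.5000)
J_ω[:, 3] = z_3
entry J[0][3] = -0.7500

-0.750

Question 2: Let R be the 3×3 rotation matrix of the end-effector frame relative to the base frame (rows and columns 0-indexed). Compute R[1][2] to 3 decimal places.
End-effector z-axis (col 2 of R) = (0.7500,0.4330,0.5000)
R[1][2] = 0.4330

0.433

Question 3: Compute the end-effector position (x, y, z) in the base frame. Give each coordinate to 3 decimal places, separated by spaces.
after link 1: o_1 = (0.0000, 0.0000, 1.0000)
after link 2: o_2 = (0.0000, 0.0000, 1.0000)
after link 3: o_3 = (1.5849, 0.9151, 7.8301)
after link 4: o_4 = (3.1519, -2.7990, 8.6962)

3.152 -2.799 8.696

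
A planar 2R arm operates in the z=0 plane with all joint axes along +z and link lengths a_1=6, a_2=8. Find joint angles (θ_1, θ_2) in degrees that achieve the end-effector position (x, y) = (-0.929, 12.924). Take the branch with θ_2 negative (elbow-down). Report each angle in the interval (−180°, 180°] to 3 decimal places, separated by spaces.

119.993 -44.991

cos θ_2 = (167.8928−6²−8²)/(2·6·8) = 0.7072; θ_2 = -44.9911° (elbow-down)
β = atan2(12.9240,-0.9290) = 94.1115°; ψ = atan2(-5.6560,11.6577) = -25.8812°
θ_1 = β − ψ = 119.9927°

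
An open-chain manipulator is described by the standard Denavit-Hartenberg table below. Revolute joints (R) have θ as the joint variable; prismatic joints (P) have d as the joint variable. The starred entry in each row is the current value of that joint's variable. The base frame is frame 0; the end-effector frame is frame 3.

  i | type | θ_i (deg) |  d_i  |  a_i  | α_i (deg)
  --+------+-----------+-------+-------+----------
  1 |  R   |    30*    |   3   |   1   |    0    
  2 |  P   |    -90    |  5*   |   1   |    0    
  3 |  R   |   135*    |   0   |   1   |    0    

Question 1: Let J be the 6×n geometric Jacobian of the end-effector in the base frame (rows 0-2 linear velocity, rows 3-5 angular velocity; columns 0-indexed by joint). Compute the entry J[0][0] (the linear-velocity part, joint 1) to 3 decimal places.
-0.600

axis z_0 = ẑ; lever o_n−o_0 = (1.6248,0.5999,8.0000)
cross product → J_v[:, 0] = (-0.5999,1.6248,0.0000)
J_ω[:, 0] = z_0
entry J[0][0] = -0.5999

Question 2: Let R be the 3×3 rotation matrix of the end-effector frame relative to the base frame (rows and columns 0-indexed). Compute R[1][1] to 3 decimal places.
End-effector y-axis (col 1 of R) = (-0.9659,0.2588,0.0000)
R[1][1] = 0.2588

0.259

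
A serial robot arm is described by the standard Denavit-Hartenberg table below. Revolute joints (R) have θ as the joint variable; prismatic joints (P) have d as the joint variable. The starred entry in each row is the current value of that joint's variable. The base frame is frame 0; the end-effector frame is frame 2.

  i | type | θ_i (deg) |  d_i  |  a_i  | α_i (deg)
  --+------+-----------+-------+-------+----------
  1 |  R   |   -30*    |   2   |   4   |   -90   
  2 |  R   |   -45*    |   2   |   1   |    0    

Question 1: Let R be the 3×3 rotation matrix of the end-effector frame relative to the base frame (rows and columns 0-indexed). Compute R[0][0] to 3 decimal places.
End-effector x-axis (col 0 of R) = (0.6124,-0.3536,0.7071)
R[0][0] = 0.6124

0.612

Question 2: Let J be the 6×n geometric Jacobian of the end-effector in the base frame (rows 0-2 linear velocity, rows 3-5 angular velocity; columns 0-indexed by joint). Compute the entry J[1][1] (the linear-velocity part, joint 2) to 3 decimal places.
-0.354

axis z_1 = (0.5000,0.8660,0.0000); lever o_n−o_1 = (1.6124,1.3785,0.7071)
cross product → J_v[:, 1] = (0.6124,-0.3536,-0.7071)
J_ω[:, 1] = z_1
entry J[1][1] = -0.3536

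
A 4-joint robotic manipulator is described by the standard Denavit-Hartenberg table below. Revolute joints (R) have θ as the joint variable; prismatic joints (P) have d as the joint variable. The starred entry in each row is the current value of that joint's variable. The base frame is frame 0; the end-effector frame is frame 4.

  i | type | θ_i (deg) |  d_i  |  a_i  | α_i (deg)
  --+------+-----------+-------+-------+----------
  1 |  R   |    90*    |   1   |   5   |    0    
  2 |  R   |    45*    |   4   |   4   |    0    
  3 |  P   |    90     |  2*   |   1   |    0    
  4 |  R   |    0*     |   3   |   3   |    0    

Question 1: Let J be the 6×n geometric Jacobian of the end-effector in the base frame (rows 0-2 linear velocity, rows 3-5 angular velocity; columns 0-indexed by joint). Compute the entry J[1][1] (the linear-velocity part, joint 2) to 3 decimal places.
axis z_1 = (0.0000,0.0000,1.0000); lever o_n−o_1 = (-5.6569,0.0000,9.0000)
cross product → J_v[:, 1] = (-0.0000,-5.6569,0.0000)
J_ω[:, 1] = z_1
entry J[1][1] = -5.6569

-5.657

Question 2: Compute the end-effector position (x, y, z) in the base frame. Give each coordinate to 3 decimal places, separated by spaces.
after link 1: o_1 = (0.0000, 5.0000, 1.0000)
after link 2: o_2 = (-2.8284, 7.8284, 5.0000)
after link 3: o_3 = (-3.5355, 7.1213, 7.0000)
after link 4: o_4 = (-5.6569, 5.0000, 10.0000)

-5.657 5.000 10.000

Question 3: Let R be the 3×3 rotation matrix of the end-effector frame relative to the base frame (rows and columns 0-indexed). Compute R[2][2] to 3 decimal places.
End-effector z-axis (col 2 of R) = (0.0000,0.0000,1.0000)
R[2][2] = 1.0000

1.000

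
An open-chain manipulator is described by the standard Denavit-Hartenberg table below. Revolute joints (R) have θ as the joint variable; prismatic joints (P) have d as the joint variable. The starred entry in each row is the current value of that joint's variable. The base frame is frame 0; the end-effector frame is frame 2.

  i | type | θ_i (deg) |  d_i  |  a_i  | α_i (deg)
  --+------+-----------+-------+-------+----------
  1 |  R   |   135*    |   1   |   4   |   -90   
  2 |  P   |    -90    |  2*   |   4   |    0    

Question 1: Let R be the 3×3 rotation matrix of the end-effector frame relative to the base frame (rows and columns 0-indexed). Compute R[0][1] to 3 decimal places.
-0.707

End-effector y-axis (col 1 of R) = (-0.7071,0.7071,-0.0000)
R[0][1] = -0.7071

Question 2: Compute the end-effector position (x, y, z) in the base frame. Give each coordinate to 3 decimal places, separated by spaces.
after link 1: o_1 = (-2.8284, 2.8284, 1.0000)
after link 2: o_2 = (-4.2426, 1.4142, 5.0000)

-4.243 1.414 5.000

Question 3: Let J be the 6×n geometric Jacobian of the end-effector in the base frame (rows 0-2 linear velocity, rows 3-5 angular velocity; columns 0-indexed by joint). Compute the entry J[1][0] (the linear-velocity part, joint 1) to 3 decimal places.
-4.243

axis z_0 = ẑ; lever o_n−o_0 = (-4.2426,1.4142,5.0000)
cross product → J_v[:, 0] = (-1.4142,-4.2426,0.0000)
J_ω[:, 0] = z_0
entry J[1][0] = -4.2426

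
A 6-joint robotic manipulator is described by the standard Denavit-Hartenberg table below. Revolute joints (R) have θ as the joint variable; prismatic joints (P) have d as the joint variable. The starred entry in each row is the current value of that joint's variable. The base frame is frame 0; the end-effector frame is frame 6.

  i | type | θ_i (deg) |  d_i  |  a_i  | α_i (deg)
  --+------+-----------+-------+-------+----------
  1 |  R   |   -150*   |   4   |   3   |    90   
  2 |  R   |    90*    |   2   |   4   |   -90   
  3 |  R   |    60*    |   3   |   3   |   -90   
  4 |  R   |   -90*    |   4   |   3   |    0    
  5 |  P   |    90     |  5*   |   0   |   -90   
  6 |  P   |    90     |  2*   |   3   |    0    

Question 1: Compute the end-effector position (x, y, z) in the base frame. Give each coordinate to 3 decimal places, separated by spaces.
2.665 -2.616 4.304

after link 1: o_1 = (-2.5981, -1.5000, 4.0000)
after link 2: o_2 = (-3.5981, 0.2321, 8.0000)
after link 3: o_3 = (0.2990, -0.5179, 9.5000)
after link 4: o_4 = (3.8971, -0.7500, 6.0359)
after link 5: o_5 = (5.1471, -2.9151, 1.7058)
after link 6: o_6 = (2.6651, -2.6160, 4.3038)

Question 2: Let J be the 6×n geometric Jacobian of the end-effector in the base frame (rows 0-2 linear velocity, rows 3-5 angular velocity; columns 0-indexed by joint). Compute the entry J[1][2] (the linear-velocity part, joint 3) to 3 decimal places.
3.201

axis z_2 = (0.8660,0.5000,0.0000); lever o_n−o_2 = (6.2631,-2.8481,-3.6962)
cross product → J_v[:, 2] = (-1.8481,3.2010,-5.5981)
J_ω[:, 2] = z_2
entry J[1][2] = 3.2010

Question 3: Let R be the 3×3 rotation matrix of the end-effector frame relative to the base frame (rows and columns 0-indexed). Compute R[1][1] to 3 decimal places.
0.750

End-effector y-axis (col 1 of R) = (-0.4330,0.7500,-0.5000)
R[1][1] = 0.7500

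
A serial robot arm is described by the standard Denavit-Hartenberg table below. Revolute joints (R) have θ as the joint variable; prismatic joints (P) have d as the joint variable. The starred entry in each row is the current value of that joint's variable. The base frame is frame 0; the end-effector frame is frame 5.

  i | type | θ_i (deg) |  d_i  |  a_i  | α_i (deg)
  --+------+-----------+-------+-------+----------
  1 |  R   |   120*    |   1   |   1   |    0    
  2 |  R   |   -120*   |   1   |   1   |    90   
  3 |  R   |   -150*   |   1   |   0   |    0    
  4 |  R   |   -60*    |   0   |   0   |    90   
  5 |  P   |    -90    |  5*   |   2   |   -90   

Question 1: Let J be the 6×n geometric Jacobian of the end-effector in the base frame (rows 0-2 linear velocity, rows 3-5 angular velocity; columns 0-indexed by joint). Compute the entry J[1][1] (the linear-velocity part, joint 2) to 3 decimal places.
axis z_1 = (0.0000,0.0000,1.0000); lever o_n−o_1 = (3.5000,1.0000,5.3301)
cross product → J_v[:, 1] = (-1.0000,3.5000,0.0000)
J_ω[:, 1] = z_1
entry J[1][1] = 3.5000

3.500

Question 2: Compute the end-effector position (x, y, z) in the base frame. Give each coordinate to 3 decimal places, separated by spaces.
after link 1: o_1 = (-0.5000, 0.8660, 1.0000)
after link 2: o_2 = (0.5000, 0.8660, 2.0000)
after link 3: o_3 = (0.5000, -0.1340, 2.0000)
after link 4: o_4 = (0.5000, -0.1340, 2.0000)
after link 5: o_5 = (3.0000, 1.8660, 6.3301)

3.000 1.866 6.330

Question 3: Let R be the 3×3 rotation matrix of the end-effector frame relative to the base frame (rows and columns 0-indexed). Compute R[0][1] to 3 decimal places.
-0.500

End-effector y-axis (col 1 of R) = (-0.5000,0.0000,-0.8660)
R[0][1] = -0.5000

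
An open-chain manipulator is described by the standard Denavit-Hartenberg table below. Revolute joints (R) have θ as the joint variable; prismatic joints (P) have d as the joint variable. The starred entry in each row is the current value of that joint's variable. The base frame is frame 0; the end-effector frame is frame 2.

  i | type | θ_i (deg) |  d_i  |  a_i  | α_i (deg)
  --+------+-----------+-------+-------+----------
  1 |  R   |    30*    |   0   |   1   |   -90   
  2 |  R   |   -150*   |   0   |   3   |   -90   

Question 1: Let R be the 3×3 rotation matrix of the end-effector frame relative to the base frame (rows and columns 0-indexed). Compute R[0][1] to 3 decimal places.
0.500

End-effector y-axis (col 1 of R) = (0.5000,-0.8660,-0.0000)
R[0][1] = 0.5000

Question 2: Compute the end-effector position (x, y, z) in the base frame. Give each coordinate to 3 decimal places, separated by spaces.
-1.384 -0.799 1.500

after link 1: o_1 = (0.8660, 0.5000, 0.0000)
after link 2: o_2 = (-1.3840, -0.7990, 1.5000)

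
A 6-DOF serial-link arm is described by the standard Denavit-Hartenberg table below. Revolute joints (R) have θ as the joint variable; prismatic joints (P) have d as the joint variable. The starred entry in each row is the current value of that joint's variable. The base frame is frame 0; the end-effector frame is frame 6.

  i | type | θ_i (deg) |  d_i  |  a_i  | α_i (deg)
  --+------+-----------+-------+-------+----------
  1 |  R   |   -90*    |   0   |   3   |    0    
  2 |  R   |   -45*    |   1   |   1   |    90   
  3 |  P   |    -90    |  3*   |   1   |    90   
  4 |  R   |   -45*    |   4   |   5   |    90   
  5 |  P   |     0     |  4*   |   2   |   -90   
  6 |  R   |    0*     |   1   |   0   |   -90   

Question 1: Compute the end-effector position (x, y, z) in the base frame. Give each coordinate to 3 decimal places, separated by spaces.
after link 1: o_1 = (0.0000, -3.0000, 0.0000)
after link 2: o_2 = (-0.7071, -3.7071, 1.0000)
after link 3: o_3 = (-2.8284, -1.5858, 0.0000)
after link 4: o_4 = (2.5000, -1.2574, -3.5355)
after link 5: o_5 = (5.5000, -4.2574, -2.1213)
after link 6: o_6 = (6.2071, -3.5503, -2.1213)

6.207 -3.550 -2.121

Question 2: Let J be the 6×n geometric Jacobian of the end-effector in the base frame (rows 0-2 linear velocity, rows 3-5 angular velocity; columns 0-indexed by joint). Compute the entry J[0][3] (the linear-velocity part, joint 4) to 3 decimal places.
axis z_3 = (0.7071,0.7071,-0.0000); lever o_n−o_3 = (9.0355,-1.9645,-2.1213)
cross product → J_v[:, 3] = (-1.5000,1.5000,-7.7782)
J_ω[:, 3] = z_3
entry J[0][3] = -1.5000

-1.500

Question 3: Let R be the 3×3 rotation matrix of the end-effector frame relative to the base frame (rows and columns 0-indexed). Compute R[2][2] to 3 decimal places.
End-effector z-axis (col 2 of R) = (-0.5000,0.5000,-0.7071)
R[2][2] = -0.7071

-0.707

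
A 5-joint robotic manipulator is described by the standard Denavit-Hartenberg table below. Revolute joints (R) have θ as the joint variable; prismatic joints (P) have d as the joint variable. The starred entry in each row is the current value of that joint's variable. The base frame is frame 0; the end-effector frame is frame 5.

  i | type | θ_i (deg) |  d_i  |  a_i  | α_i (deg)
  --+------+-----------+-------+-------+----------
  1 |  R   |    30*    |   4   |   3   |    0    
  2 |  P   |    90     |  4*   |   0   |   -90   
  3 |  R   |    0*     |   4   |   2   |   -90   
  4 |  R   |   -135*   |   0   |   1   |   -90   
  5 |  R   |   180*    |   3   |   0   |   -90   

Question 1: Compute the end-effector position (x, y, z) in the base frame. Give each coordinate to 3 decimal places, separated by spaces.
-5.023 1.043 8.000

after link 1: o_1 = (2.5981, 1.5000, 4.0000)
after link 2: o_2 = (2.5981, 1.5000, 8.0000)
after link 3: o_3 = (-1.8660, 1.2321, 8.0000)
after link 4: o_4 = (-2.1248, 0.2661, 8.0000)
after link 5: o_5 = (-5.0226, 1.0426, 8.0000)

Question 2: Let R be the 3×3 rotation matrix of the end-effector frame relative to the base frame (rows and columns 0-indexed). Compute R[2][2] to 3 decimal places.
-1.000

End-effector z-axis (col 2 of R) = (-0.0000,0.0000,-1.0000)
R[2][2] = -1.0000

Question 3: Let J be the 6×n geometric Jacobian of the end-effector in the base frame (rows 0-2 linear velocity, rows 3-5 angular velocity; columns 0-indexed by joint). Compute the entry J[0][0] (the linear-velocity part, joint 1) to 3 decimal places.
axis z_0 = ẑ; lever o_n−o_0 = (-5.0226,1.0426,8.0000)
cross product → J_v[:, 0] = (-1.0426,-5.0226,0.0000)
J_ω[:, 0] = z_0
entry J[0][0] = -1.0426

-1.043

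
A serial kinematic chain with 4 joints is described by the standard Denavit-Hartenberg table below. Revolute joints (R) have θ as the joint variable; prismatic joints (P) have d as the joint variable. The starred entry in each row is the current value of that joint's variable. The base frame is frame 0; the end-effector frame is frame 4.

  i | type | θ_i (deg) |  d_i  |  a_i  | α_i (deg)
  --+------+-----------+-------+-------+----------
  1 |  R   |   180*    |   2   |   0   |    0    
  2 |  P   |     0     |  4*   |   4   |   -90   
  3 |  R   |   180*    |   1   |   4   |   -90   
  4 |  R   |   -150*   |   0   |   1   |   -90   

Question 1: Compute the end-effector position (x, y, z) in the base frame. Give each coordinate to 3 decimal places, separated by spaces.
after link 1: o_1 = (0.0000, 0.0000, 2.0000)
after link 2: o_2 = (-4.0000, 0.0000, 6.0000)
after link 3: o_3 = (-0.0000, -1.0000, 6.0000)
after link 4: o_4 = (-0.8660, -1.5000, 6.0000)

-0.866 -1.500 6.000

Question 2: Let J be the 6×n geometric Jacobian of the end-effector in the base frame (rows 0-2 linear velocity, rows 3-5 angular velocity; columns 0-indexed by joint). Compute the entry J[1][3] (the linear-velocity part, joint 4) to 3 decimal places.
axis z_3 = (0.0000,-0.0000,1.0000); lever o_n−o_3 = (-0.8660,-0.5000,0.0000)
cross product → J_v[:, 3] = (0.5000,-0.8660,-0.0000)
J_ω[:, 3] = z_3
entry J[1][3] = -0.8660

-0.866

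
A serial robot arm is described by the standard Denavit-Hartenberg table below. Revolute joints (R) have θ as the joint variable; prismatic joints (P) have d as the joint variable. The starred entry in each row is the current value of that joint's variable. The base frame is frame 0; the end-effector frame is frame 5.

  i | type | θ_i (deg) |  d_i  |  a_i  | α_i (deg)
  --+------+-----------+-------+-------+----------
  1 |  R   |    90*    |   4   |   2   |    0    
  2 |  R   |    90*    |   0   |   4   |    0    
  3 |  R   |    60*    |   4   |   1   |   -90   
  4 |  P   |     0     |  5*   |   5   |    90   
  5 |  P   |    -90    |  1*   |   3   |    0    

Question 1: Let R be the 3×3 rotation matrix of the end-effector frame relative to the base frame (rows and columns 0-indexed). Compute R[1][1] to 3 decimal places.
-0.866

End-effector y-axis (col 1 of R) = (-0.5000,-0.8660,0.0000)
R[1][1] = -0.8660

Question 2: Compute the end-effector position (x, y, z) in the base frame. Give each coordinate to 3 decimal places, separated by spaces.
-5.268 -4.196 9.000

after link 1: o_1 = (0.0000, 2.0000, 4.0000)
after link 2: o_2 = (-4.0000, 2.0000, 4.0000)
after link 3: o_3 = (-4.5000, 1.1340, 8.0000)
after link 4: o_4 = (-2.6699, -5.6962, 8.0000)
after link 5: o_5 = (-5.2679, -4.1962, 9.0000)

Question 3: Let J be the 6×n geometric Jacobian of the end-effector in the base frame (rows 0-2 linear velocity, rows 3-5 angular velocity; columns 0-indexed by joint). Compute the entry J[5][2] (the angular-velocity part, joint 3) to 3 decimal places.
1.000

axis z_2 = (0.0000,0.0000,1.0000); lever o_n−o_2 = (-1.2679,-6.1962,5.0000)
cross product → J_v[:, 2] = (6.1962,-1.2679,0.0000)
J_ω[:, 2] = z_2
entry J[5][2] = 1.0000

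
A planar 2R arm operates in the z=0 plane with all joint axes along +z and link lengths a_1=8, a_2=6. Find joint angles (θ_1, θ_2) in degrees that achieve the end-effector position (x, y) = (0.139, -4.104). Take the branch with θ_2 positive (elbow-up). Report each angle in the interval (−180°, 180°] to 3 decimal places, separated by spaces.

cos θ_2 = (16.8621−8²−6²)/(2·8·6) = -0.8660; θ_2 = 149.9993° (elbow-up)
β = atan2(-4.1040,0.1390) = -88.0602°; ψ = atan2(3.0001,2.8039) = 46.9359°
θ_1 = β − ψ = -134.9961°

-134.996 149.999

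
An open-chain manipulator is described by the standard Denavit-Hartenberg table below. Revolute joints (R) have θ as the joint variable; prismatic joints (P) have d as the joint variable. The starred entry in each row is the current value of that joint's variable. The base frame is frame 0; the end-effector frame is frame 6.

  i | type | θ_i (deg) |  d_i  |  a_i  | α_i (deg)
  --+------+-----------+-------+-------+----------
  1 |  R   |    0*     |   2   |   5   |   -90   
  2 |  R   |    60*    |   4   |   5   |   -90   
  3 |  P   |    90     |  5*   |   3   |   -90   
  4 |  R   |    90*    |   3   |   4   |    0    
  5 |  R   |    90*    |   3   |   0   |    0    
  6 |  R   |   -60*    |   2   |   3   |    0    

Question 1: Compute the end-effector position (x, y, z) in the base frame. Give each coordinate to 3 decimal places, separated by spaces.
after link 1: o_1 = (5.0000, 0.0000, 2.0000)
after link 2: o_2 = (7.5000, 4.0000, -2.3301)
after link 3: o_3 = (3.1699, 1.0000, -4.8301)
after link 4: o_4 = (5.1340, 1.0000, -0.2321)
after link 5: o_5 = (3.6340, 1.0000, 2.3660)
after link 6: o_6 = (4.8840, 2.5000, 5.3971)

4.884 2.500 5.397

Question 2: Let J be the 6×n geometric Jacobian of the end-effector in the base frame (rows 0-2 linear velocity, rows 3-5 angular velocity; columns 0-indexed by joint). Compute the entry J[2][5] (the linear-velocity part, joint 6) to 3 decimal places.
-0.750

axis z_5 = (-0.5000,-0.0000,0.8660); lever o_n−o_5 = (1.2500,1.5000,3.0311)
cross product → J_v[:, 5] = (-1.2990,2.5981,-0.7500)
J_ω[:, 5] = z_5
entry J[2][5] = -0.7500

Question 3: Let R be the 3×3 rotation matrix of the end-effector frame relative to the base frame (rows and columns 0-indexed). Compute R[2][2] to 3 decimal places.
0.866

End-effector z-axis (col 2 of R) = (-0.5000,-0.0000,0.8660)
R[2][2] = 0.8660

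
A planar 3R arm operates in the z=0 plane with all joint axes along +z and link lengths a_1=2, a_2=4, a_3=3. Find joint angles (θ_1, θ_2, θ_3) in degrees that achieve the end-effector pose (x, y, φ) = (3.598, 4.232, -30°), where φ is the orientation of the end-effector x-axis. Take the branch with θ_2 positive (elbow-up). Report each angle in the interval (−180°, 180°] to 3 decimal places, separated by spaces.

wrist centre = target − a_3·(cos φ, sin φ) = (0.9999, 5.7320)
cos θ_2 = (33.8557−2²−4²)/(2·2·4) = 0.8660; θ_2 = 30.0053° (elbow-up)
β = atan2(5.7320,0.9999) = 80.1046°; ψ = atan2(2.0003,5.4639) = 20.1075°
θ_1 = β − ψ = 59.9971°
θ_3 = φ − θ_1 − θ_2 = -120.0024° (wrapped to (-180°,180°])

59.997 30.005 -120.002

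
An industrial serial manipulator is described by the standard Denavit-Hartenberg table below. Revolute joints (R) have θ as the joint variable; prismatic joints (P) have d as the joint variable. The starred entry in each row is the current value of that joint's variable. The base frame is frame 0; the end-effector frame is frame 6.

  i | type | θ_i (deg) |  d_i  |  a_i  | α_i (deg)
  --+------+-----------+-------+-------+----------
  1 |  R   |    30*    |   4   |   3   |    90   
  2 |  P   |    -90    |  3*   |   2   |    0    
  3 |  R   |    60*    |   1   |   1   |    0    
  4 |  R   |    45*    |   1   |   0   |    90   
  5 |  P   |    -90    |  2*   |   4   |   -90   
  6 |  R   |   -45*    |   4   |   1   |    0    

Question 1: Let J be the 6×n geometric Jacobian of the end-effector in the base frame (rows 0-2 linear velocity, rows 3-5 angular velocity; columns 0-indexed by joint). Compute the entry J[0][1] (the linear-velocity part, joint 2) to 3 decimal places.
0.500

prismatic axis z_1 = (0.5000,-0.8660,0.0000)
J_v[:, 1] = z_1; J_ω[:, 1] = (0,0,0)
entry J[0][1] = 0.5000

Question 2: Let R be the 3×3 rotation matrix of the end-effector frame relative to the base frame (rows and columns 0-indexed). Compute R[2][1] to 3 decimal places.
End-effector y-axis (col 1 of R) = (-0.5120,0.5209,0.6830)
R[2][1] = 0.6830

0.683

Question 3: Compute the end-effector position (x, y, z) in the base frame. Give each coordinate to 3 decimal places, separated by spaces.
7.447 3.962 -0.080

after link 1: o_1 = (2.5981, 1.5000, 4.0000)
after link 2: o_2 = (4.0981, -1.0981, 2.0000)
after link 3: o_3 = (5.3481, -1.5311, 1.5000)
after link 4: o_4 = (5.8481, -2.3971, 1.5000)
after link 5: o_5 = (4.2964, 1.3258, -0.4319)
after link 6: o_6 = (7.4474, 3.9615, -0.0796)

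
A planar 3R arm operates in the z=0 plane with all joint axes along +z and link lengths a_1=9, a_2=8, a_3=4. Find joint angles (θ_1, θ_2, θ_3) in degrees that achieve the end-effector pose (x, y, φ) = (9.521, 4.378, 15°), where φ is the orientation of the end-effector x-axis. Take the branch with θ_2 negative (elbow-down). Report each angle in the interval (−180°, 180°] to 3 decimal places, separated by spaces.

89.994 -134.999 60.004

wrist centre = target − a_3·(cos φ, sin φ) = (5.6573, 3.3427)
cos θ_2 = (43.1788−9²−8²)/(2·9·8) = -0.7071; θ_2 = -134.9988° (elbow-down)
β = atan2(3.3427,5.6573) = 30.5775°; ψ = atan2(-5.6570,3.3433) = -59.4170°
θ_1 = β − ψ = 89.9945°
θ_3 = φ − θ_1 − θ_2 = 60.0043° (wrapped to (-180°,180°])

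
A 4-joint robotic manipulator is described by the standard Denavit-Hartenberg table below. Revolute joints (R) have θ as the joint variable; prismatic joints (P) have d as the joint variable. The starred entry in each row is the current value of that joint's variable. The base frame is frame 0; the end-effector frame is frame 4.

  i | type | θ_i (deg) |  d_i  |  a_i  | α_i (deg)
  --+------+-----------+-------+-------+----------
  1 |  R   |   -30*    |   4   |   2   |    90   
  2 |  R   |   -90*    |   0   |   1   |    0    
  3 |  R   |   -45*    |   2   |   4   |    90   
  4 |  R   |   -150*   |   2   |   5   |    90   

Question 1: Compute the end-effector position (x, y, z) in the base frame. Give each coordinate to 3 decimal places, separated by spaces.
0.959 0.023 4.648

after link 1: o_1 = (1.7321, -1.0000, 4.0000)
after link 2: o_2 = (1.7321, -1.0000, 3.0000)
after link 3: o_3 = (-1.7174, -1.3178, 0.1716)
after link 4: o_4 = (0.9595, 0.0234, 4.6476)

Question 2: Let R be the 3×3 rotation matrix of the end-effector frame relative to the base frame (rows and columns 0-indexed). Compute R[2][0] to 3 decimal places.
0.612

End-effector x-axis (col 0 of R) = (0.7803,0.1268,0.6124)
R[2][0] = 0.6124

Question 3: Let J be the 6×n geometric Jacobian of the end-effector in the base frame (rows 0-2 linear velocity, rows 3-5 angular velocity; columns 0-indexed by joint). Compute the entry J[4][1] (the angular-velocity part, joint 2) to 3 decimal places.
axis z_1 = (-0.5000,-0.8660,0.0000); lever o_n−o_1 = (-0.7726,1.0234,0.6476)
cross product → J_v[:, 1] = (-0.5609,0.3238,-1.1808)
J_ω[:, 1] = z_1
entry J[4][1] = -0.8660

-0.866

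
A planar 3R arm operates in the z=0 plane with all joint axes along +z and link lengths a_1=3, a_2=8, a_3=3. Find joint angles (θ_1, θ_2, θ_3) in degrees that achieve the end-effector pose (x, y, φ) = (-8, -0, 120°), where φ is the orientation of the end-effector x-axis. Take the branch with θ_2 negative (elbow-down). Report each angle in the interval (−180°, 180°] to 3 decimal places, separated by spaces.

wrist centre = target − a_3·(cos φ, sin φ) = (-6.5000, -2.5981)
cos θ_2 = (49.0000−3²−8²)/(2·3·8) = -0.5000; θ_2 = -120.0000° (elbow-down)
β = atan2(-2.5981,-6.5000) = -158.2132°; ψ = atan2(-6.9282,-1.0000) = -98.2132°
θ_1 = β − ψ = -60.0000°
θ_3 = φ − θ_1 − θ_2 = -60.0000° (wrapped to (-180°,180°])

-60.000 -120.000 -60.000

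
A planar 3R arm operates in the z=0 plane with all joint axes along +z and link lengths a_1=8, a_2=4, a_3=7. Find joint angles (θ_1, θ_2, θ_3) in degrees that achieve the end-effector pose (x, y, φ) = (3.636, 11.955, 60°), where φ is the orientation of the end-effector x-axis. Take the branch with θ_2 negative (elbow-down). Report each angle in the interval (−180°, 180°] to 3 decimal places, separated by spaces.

117.353 -135.002 77.649

wrist centre = target − a_3·(cos φ, sin φ) = (0.1360, 5.8928)
cos θ_2 = (34.7438−8²−4²)/(2·8·4) = -0.7071; θ_2 = -135.0017° (elbow-down)
β = atan2(5.8928,0.1360) = 88.6779°; ψ = atan2(-2.8283,5.1715) = -28.6747°
θ_1 = β − ψ = 117.3526°
θ_3 = φ − θ_1 − θ_2 = 77.6490° (wrapped to (-180°,180°])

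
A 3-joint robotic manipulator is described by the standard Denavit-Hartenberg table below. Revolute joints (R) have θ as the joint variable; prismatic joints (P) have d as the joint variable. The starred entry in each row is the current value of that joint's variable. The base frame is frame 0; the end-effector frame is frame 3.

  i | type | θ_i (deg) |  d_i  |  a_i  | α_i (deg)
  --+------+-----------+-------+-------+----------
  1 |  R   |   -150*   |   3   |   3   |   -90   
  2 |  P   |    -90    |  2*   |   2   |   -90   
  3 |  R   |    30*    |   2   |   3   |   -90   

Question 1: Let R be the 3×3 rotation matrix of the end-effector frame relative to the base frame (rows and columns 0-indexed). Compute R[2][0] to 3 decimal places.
0.866

End-effector x-axis (col 0 of R) = (-0.2500,0.4330,0.8660)
R[2][0] = 0.8660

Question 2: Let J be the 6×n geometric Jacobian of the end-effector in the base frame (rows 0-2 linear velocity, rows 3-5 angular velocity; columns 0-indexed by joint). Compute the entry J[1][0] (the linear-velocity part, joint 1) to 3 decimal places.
-4.080

axis z_0 = ẑ; lever o_n−o_0 = (-4.0801,-2.9330,7.5981)
cross product → J_v[:, 0] = (2.9330,-4.0801,0.0000)
J_ω[:, 0] = z_0
entry J[1][0] = -4.0801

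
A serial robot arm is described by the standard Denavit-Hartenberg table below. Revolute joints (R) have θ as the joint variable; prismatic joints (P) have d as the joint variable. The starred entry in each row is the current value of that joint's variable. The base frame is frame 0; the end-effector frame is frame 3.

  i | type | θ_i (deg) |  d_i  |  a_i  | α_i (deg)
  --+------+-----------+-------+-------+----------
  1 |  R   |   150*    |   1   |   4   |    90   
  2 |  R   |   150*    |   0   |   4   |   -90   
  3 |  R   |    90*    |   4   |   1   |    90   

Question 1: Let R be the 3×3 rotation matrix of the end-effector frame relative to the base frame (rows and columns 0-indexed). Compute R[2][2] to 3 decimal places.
0.500

End-effector z-axis (col 2 of R) = (0.7500,-0.4330,0.5000)
R[2][2] = 0.5000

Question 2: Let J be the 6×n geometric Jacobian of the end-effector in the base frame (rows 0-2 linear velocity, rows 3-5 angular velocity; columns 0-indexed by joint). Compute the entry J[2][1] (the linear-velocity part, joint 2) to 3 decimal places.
-5.464

axis z_1 = (0.5000,0.8660,0.0000); lever o_n−o_1 = (4.2321,-3.5981,-1.4641)
cross product → J_v[:, 1] = (-1.2679,0.7321,-5.4641)
J_ω[:, 1] = z_1
entry J[2][1] = -5.4641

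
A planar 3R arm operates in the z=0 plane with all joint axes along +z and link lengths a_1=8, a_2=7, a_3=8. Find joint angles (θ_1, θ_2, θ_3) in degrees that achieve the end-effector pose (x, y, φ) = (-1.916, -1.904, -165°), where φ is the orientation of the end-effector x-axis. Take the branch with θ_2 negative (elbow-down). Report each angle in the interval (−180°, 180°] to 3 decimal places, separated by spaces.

59.999 -135.003 -89.996

wrist centre = target − a_3·(cos φ, sin φ) = (5.8114, 0.1666)
cos θ_2 = (33.8002−8²−7²)/(2·8·7) = -0.7071; θ_2 = -135.0028° (elbow-down)
β = atan2(0.1666,5.8114) = 1.6416°; ψ = atan2(-4.9495,3.0500) = -58.3576°
θ_1 = β − ψ = 59.9992°
θ_3 = φ − θ_1 − θ_2 = -89.9964° (wrapped to (-180°,180°])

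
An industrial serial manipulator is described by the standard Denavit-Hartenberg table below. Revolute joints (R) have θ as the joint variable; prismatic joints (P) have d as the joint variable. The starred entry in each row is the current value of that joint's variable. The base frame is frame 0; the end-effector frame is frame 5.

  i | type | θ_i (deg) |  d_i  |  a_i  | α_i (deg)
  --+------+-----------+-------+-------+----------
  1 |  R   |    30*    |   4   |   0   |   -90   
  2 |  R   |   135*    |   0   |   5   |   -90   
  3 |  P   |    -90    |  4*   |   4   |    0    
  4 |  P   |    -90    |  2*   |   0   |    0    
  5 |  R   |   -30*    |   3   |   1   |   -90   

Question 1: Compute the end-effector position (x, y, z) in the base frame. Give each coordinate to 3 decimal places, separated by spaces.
after link 1: o_1 = (0.0000, 0.0000, 4.0000)
after link 2: o_2 = (-3.0619, -1.7678, 0.4645)
after link 3: o_3 = (-7.5114, 0.2821, 3.2929)
after link 4: o_4 = (-8.7361, -0.4250, 4.7071)
after link 5: o_5 = (-9.7929, -1.6125, 7.4408)

-9.793 -1.612 7.441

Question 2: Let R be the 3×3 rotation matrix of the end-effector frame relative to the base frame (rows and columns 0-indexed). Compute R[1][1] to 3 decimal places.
End-effector y-axis (col 1 of R) = (0.6124,0.3536,-0.7071)
R[1][1] = 0.3536

0.354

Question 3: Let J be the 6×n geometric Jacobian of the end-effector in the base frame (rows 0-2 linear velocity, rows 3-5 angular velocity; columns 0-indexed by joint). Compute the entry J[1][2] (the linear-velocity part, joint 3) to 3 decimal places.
-0.354

prismatic axis z_2 = (-0.6124,-0.3536,0.7071)
J_v[:, 2] = z_2; J_ω[:, 2] = (0,0,0)
entry J[1][2] = -0.3536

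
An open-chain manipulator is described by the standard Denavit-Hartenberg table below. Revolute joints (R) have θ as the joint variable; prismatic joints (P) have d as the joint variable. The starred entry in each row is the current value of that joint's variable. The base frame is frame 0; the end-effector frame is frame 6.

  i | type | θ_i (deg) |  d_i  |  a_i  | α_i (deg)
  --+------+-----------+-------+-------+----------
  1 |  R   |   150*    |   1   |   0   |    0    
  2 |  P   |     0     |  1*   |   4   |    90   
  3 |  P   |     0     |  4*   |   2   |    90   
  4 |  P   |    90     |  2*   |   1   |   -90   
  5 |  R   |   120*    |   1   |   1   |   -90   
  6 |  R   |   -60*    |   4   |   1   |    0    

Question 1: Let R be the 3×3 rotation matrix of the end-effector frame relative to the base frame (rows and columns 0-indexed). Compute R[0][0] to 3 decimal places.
End-effector x-axis (col 0 of R) = (0.6250,-0.6495,0.4330)
R[0][0] = 0.6250

0.625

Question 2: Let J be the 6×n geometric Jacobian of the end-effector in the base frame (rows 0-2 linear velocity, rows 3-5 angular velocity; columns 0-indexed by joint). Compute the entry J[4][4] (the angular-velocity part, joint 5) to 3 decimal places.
-0.500

axis z_4 = (0.8660,-0.5000,-0.0000); lever o_n−o_4 = (-0.4910,-4.5825,-0.7010)
cross product → J_v[:, 4] = (0.3505,0.6071,-4.2141)
J_ω[:, 4] = z_4
entry J[4][4] = -0.5000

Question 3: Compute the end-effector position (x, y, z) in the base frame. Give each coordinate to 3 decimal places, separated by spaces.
after link 1: o_1 = (0.0000, 0.0000, 1.0000)
after link 2: o_2 = (-3.4641, 2.0000, 2.0000)
after link 3: o_3 = (-3.1962, 6.4641, 2.0000)
after link 4: o_4 = (-2.6962, 7.3301, 0.0000)
after link 5: o_5 = (-2.0801, 6.3971, 0.8660)
after link 6: o_6 = (-3.1872, 2.7476, -0.7010)

-3.187 2.748 -0.701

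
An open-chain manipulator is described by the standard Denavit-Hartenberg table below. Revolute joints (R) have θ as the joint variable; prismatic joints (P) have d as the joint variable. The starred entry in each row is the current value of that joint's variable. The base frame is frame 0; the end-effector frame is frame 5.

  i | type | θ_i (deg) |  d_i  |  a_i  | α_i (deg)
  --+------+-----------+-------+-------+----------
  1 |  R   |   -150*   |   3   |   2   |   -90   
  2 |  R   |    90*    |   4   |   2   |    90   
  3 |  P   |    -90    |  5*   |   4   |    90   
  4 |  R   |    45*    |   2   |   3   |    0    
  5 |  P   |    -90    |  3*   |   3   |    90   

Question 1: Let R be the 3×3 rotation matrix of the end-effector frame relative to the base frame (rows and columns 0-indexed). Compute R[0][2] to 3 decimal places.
0.966

End-effector z-axis (col 2 of R) = (0.9659,-0.2588,0.0000)
R[0][2] = 0.9659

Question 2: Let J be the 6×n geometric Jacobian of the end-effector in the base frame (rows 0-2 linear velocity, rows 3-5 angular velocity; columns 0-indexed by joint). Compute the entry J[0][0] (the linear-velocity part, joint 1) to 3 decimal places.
axis z_0 = ẑ; lever o_n−o_0 = (-8.1835,0.1742,6.0000)
cross product → J_v[:, 0] = (-0.1742,-8.1835,0.0000)
J_ω[:, 0] = z_0
entry J[0][0] = -0.1742

-0.174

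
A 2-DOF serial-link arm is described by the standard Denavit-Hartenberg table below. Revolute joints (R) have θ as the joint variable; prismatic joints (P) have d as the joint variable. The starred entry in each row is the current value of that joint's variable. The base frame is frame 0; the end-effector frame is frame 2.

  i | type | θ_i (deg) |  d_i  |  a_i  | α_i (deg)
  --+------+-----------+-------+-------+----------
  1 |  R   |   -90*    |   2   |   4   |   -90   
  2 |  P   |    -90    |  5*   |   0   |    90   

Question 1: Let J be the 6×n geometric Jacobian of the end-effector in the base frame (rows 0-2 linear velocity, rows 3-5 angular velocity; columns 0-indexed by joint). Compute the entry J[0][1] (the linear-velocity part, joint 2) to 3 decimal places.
prismatic axis z_1 = (1.0000,0.0000,0.0000)
J_v[:, 1] = z_1; J_ω[:, 1] = (0,0,0)
entry J[0][1] = 1.0000

1.000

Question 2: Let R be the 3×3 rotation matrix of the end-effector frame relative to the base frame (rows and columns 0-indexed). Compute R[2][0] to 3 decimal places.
End-effector x-axis (col 0 of R) = (-0.0000,-0.0000,1.0000)
R[2][0] = 1.0000

1.000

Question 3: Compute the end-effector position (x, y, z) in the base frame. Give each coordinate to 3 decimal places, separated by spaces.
after link 1: o_1 = (0.0000, -4.0000, 2.0000)
after link 2: o_2 = (5.0000, -4.0000, 2.0000)

5.000 -4.000 2.000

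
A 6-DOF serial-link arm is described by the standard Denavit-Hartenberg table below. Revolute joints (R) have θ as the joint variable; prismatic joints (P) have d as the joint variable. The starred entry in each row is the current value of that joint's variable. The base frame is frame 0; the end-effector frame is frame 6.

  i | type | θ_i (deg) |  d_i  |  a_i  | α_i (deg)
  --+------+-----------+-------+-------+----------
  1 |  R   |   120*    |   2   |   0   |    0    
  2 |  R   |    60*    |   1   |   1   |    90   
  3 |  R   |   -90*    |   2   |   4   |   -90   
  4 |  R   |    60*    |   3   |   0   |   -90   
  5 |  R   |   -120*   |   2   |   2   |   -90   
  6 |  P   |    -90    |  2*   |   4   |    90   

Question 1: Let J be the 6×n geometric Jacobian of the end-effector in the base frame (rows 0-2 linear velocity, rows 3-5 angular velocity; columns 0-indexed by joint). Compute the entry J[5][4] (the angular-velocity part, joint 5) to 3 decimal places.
0.866

axis z_4 = (-0.0000,-0.5000,0.8660); lever o_n−o_4 = (-2.7321,-3.6340,4.8301)
cross product → J_v[:, 4] = (0.7321,-2.3660,-1.3660)
J_ω[:, 4] = z_4
entry J[5][4] = 0.8660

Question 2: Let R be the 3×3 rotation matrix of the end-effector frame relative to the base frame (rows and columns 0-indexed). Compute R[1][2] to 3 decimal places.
End-effector z-axis (col 2 of R) = (0.8660,-0.4330,-0.2500)
R[1][2] = -0.4330

-0.433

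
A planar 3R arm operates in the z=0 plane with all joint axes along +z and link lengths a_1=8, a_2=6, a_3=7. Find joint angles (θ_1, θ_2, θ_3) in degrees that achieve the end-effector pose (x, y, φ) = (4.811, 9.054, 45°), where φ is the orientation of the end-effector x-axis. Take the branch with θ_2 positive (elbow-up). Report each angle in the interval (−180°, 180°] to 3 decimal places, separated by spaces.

wrist centre = target − a_3·(cos φ, sin φ) = (-0.1387, 4.1043)
cos θ_2 = (16.8641−8²−6²)/(2·8·6) = -0.8660; θ_2 = 149.9969° (elbow-up)
β = atan2(4.1043,-0.1387) = 91.9362°; ψ = atan2(3.0003,2.8040) = 46.9367°
θ_1 = β − ψ = 44.9995°
θ_3 = φ − θ_1 − θ_2 = -149.9964° (wrapped to (-180°,180°])

44.999 149.997 -149.996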